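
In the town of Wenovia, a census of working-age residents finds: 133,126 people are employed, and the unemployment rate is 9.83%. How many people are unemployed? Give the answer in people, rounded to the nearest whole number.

About 14,513 are unemployed.

Let U be the number unemployed. The labor force is E + U, and U/(E+U) = 0.0983.
So U = 0.0983 × 133,126 / (1 − 0.0983) = 13086.29 / 0.9017 ≈ 14,513.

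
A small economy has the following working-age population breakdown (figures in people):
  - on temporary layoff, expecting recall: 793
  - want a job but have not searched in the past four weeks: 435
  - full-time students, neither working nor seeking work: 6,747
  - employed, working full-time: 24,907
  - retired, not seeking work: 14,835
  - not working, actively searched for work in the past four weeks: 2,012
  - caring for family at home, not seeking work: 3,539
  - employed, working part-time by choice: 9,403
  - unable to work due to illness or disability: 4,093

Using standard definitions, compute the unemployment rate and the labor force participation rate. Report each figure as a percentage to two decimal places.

Employed = 24,907 + 9,403 = 34,310.
Unemployed = 793 + 2,012 = 2,805 (jobless and actively searching, or on temporary layoff).
Labor force = 34,310 + 2,805 = 37,115.
Not in labor force = 435 + 6,747 + 14,835 + 3,539 + 4,093 = 29,649 (those not working and not actively searching are outside the labor force — including those who want a job but have given up searching).
Civilian working-age population = 37,115 + 29,649 = 66,764.
Unemployment rate = 2,805 / 37,115 = 7.56%.
Labor force participation rate = 37,115 / 66,764 = 55.59%.

Unemployment rate ≈ 7.56%; labor force participation rate ≈ 55.59%.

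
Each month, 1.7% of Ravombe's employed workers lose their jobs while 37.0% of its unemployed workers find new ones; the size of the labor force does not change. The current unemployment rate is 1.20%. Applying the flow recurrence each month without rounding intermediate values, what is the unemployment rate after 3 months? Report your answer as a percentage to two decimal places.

Unemployment rate after three months ≈ 3.66%.

With a fixed labor force, u_{t+1} = u_t + s·(1−u_t) − f·u_t = u_t·(1−s−f) + s.
Here 1−s−f = 0.613 and s = 0.017.
u_1 = 0.012000 × 0.613 + 0.017 = 0.024356.
u_2 = 0.024356 × 0.613 + 0.017 = 0.031930.
u_3 = 0.031930 × 0.613 + 0.017 = 0.036573.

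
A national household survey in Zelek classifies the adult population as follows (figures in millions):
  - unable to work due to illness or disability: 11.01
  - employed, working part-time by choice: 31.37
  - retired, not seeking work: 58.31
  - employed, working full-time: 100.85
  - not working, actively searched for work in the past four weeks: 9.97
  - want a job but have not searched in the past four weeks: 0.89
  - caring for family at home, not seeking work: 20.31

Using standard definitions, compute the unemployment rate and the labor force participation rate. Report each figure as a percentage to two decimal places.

Unemployment rate ≈ 7.01%; labor force participation rate ≈ 61.10%.

Employed = 31.37 + 100.85 = 132.22 million.
Unemployed = 9.97 million.
Labor force = 132.22 + 9.97 = 142.19 million.
Not in labor force = 11.01 + 58.31 + 0.89 + 20.31 = 90.52 million (those not working and not actively searching are outside the labor force — including those who want a job but have given up searching).
Civilian working-age population = 142.19 + 90.52 = 232.71 million.
Unemployment rate = 9.97 / 142.19 = 7.01%.
Labor force participation rate = 142.19 / 232.71 = 61.10%.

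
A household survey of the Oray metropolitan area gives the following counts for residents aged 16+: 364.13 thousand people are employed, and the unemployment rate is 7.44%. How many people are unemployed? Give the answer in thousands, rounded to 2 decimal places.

About 29.27 thousand are unemployed.

Let U be the number unemployed. The labor force is E + U, and U/(E+U) = 0.0744.
So U = 0.0744 × 364.13 / (1 − 0.0744) = 27.0913 / 0.9256 ≈ 29.27 thousand.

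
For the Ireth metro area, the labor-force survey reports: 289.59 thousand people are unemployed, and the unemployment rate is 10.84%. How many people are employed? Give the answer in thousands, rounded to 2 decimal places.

About 2,381.90 thousand are employed.

Labor force = U / u = 289.59 / 0.1084 ≈ 2,671.49 thousand.
Employed = labor force − unemployed = 2,671.49 − 289.59 = 2,381.90 thousand.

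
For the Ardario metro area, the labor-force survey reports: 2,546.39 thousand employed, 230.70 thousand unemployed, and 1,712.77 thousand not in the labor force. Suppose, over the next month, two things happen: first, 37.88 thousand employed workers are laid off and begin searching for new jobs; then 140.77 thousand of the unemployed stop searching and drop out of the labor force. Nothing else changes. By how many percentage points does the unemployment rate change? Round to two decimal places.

Initially, labor force = 2,546.39 + 230.70 = 2,777.09 thousand, so u = 230.70/2,777.09 = 8.31%.
After the first change, employed falls and unemployed rises by 37.88; labor force unchanged → E = 2,508.51, U = 268.58, labor force = 2,777.09 thousand.
After the second change, unemployed and labor force both fall by 140.77 → E = 2,508.51, U = 127.81, labor force = 2,636.32 thousand.
New unemployment rate = 127.81 / 2,636.32 = 4.85%.
Change = 4.85% − 8.31% = −3.46 percentage points.

The unemployment rate changes by −3.46 percentage points.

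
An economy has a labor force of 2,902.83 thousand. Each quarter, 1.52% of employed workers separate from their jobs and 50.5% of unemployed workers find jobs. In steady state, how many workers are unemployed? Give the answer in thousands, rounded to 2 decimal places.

About 84.82 thousand are unemployed in steady state.

Steady-state unemployment rate u* = s/(s+f) = 1.52/(1.52+50.5) = 0.029220.
Unemployed = u* × labor force = 0.029220 × 2,902.83 ≈ 84.82 thousand.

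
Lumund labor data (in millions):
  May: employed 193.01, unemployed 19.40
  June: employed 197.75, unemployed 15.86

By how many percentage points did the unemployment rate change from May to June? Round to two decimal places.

May: labor force = 193.01 + 19.40 = 212.41; u = 19.40/212.41 = 9.13%.
June: labor force = 197.75 + 15.86 = 213.61; u = 15.86/213.61 = 7.42%.
Change = 7.42% − 9.13% = −1.71 pp.

The unemployment rate changed by −1.71 percentage points.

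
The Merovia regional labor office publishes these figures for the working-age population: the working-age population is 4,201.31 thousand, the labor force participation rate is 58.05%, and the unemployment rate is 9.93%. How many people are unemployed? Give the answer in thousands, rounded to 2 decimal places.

About 242.18 thousand are unemployed.

Labor force = 0.5805 × 4,201.31 = 2,438.86 thousand.
Unemployed = 0.0993 × 2,438.86 ≈ 242.18 thousand.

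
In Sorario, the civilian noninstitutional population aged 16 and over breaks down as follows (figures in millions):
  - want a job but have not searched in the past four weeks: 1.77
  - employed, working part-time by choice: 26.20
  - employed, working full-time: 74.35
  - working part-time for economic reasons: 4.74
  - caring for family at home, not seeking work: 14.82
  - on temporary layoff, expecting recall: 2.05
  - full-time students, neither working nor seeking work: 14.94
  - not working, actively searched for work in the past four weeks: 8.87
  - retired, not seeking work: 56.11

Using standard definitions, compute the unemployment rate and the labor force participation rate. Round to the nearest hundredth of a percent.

Unemployment rate ≈ 9.40%; labor force participation rate ≈ 57.01%.

Employed = 26.20 + 74.35 + 4.74 = 105.29 million (anyone who worked, including part-time for economic reasons, counts as employed).
Unemployed = 2.05 + 8.87 = 10.92 million (jobless and actively searching, or on temporary layoff).
Labor force = 105.29 + 10.92 = 116.21 million.
Not in labor force = 1.77 + 14.82 + 14.94 + 56.11 = 87.64 million (those not working and not actively searching are outside the labor force — including those who want a job but have given up searching).
Civilian working-age population = 116.21 + 87.64 = 203.85 million.
Unemployment rate = 10.92 / 116.21 = 9.40%.
Labor force participation rate = 116.21 / 203.85 = 57.01%.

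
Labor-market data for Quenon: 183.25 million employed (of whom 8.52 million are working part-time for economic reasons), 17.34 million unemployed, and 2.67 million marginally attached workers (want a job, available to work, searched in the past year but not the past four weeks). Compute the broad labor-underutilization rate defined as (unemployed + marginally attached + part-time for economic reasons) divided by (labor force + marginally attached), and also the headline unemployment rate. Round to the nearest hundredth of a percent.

Broad underutilization rate ≈ 14.04%; headline unemployment rate ≈ 8.64%.

Labor force = 183.25 + 17.34 = 200.59 million.
Numerator = 17.34 + 2.67 + 8.52 = 28.53 million.
Denominator = 200.59 + 2.67 = 203.26 million.
Broad rate = 28.53 / 203.26 = 14.04%.
Headline unemployment rate = 17.34 / 200.59 = 8.64%.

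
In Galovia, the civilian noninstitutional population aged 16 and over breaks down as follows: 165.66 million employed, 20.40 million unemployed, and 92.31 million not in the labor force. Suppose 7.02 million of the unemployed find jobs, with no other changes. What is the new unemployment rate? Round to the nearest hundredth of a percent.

Initially, labor force = 165.66 + 20.40 = 186.06 million, so u = 20.40/186.06 = 10.96%.
After the change, unemployed falls and employed rises by 7.02; labor force unchanged → E = 172.68, U = 13.38, labor force = 186.06 million.
New unemployment rate = 13.38 / 186.06 = 7.19%.

New unemployment rate ≈ 7.19%.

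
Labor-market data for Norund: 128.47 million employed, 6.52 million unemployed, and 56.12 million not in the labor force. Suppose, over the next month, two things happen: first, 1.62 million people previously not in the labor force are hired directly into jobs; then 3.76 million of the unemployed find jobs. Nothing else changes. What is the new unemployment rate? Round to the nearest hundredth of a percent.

New unemployment rate ≈ 2.02%.

Initially, labor force = 128.47 + 6.52 = 134.99 million, so u = 6.52/134.99 = 4.83%.
After the first change, employed and labor force both rise by 1.62; unemployed unchanged → E = 130.09, U = 6.52, labor force = 136.61 million.
After the second change, unemployed falls and employed rises by 3.76; labor force unchanged → E = 133.85, U = 2.76, labor force = 136.61 million.
New unemployment rate = 2.76 / 136.61 = 2.02%.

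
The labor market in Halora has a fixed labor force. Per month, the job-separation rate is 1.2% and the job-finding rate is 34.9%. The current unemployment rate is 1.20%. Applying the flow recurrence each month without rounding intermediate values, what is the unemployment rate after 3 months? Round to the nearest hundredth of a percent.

Unemployment rate after three months ≈ 2.77%.

With a fixed labor force, u_{t+1} = u_t + s·(1−u_t) − f·u_t = u_t·(1−s−f) + s.
Here 1−s−f = 0.639 and s = 0.012.
u_1 = 0.012000 × 0.639 + 0.012 = 0.019668.
u_2 = 0.019668 × 0.639 + 0.012 = 0.024568.
u_3 = 0.024568 × 0.639 + 0.012 = 0.027699.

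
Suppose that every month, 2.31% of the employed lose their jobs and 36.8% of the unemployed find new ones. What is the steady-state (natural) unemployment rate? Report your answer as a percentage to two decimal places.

Steady-state unemployment rate ≈ 5.91%.

At steady state the flows balance: s·E = f·U, so U/(E+U) = s/(s+f).
u* = 2.31 / (2.31 + 36.8) = 2.31 / 39.11 = 5.91%.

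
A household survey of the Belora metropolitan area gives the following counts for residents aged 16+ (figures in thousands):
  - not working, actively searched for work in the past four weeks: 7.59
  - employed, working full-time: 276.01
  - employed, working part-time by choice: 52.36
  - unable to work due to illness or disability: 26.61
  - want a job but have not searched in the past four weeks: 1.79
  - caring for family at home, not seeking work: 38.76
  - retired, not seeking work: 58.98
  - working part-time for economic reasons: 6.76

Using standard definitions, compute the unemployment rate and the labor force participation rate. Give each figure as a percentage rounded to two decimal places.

Unemployment rate ≈ 2.21%; labor force participation rate ≈ 73.10%.

Employed = 276.01 + 52.36 + 6.76 = 335.13 thousand (anyone who worked, including part-time for economic reasons, counts as employed).
Unemployed = 7.59 thousand.
Labor force = 335.13 + 7.59 = 342.72 thousand.
Not in labor force = 26.61 + 1.79 + 38.76 + 58.98 = 126.14 thousand (those not working and not actively searching are outside the labor force — including those who want a job but have given up searching).
Civilian working-age population = 342.72 + 126.14 = 468.86 thousand.
Unemployment rate = 7.59 / 342.72 = 2.21%.
Labor force participation rate = 342.72 / 468.86 = 73.10%.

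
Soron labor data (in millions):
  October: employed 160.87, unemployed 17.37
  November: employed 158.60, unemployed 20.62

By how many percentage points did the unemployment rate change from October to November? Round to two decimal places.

The unemployment rate changed by +1.76 percentage points.

October: labor force = 160.87 + 17.37 = 178.24; u = 17.37/178.24 = 9.75%.
November: labor force = 158.60 + 20.62 = 179.22; u = 20.62/179.22 = 11.51%.
Change = 11.51% − 9.75% = +1.76 pp.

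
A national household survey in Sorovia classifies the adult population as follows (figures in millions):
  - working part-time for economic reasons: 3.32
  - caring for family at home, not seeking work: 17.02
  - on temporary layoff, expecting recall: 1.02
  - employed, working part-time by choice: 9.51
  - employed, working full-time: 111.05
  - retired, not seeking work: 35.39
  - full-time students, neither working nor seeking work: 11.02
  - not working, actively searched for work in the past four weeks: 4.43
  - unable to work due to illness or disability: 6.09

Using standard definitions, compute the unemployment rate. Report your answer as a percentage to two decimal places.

Employed = 3.32 + 9.51 + 111.05 = 123.88 million (anyone who worked, including part-time for economic reasons, counts as employed).
Unemployed = 1.02 + 4.43 = 5.45 million (jobless and actively searching, or on temporary layoff).
Labor force = 123.88 + 5.45 = 129.33 million.
Unemployment rate = 5.45 / 129.33 = 4.21%.

Unemployment rate ≈ 4.21%.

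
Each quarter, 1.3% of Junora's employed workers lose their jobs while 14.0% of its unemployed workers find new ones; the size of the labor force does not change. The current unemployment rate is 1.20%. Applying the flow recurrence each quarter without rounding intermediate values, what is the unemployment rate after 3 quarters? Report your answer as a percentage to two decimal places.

With a fixed labor force, u_{t+1} = u_t + s·(1−u_t) − f·u_t = u_t·(1−s−f) + s.
Here 1−s−f = 0.847 and s = 0.013.
u_1 = 0.012000 × 0.847 + 0.013 = 0.023164.
u_2 = 0.023164 × 0.847 + 0.013 = 0.032620.
u_3 = 0.032620 × 0.847 + 0.013 = 0.040629.

Unemployment rate after three quarters ≈ 4.06%.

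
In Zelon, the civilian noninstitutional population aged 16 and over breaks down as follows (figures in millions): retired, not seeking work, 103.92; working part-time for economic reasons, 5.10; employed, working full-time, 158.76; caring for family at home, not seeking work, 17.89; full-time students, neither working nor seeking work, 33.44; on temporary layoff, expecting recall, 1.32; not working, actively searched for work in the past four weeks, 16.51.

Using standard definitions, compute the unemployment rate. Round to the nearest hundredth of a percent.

Unemployment rate ≈ 9.81%.

Employed = 5.10 + 158.76 = 163.86 million (anyone who worked, including part-time for economic reasons, counts as employed).
Unemployed = 1.32 + 16.51 = 17.83 million (jobless and actively searching, or on temporary layoff).
Labor force = 163.86 + 17.83 = 181.69 million.
Unemployment rate = 17.83 / 181.69 = 9.81%.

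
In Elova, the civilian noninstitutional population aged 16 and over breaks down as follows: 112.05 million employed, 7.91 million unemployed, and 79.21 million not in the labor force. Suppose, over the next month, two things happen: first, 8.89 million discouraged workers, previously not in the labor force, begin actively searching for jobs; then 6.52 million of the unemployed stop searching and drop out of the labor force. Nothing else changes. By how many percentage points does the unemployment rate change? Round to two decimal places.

Initially, labor force = 112.05 + 7.91 = 119.96 million, so u = 7.91/119.96 = 6.59%.
After the first change, unemployed and labor force both rise by 8.89 → E = 112.05, U = 16.80, labor force = 128.85 million.
After the second change, unemployed and labor force both fall by 6.52 → E = 112.05, U = 10.28, labor force = 122.33 million.
New unemployment rate = 10.28 / 122.33 = 8.40%.
Change = 8.40% − 6.59% = +1.81 percentage points.

The unemployment rate changes by +1.81 percentage points.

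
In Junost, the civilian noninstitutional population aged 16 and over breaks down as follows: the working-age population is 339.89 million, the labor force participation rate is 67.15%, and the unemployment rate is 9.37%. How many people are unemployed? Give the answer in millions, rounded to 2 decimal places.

Labor force = 0.6715 × 339.89 = 228.24 million.
Unemployed = 0.0937 × 228.24 ≈ 21.39 million.

About 21.39 million are unemployed.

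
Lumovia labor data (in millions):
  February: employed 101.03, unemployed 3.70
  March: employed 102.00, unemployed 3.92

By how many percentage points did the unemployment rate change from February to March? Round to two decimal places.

February: labor force = 101.03 + 3.70 = 104.73; u = 3.70/104.73 = 3.53%.
March: labor force = 102.00 + 3.92 = 105.92; u = 3.92/105.92 = 3.70%.
Change = 3.70% − 3.53% = +0.17 pp.

The unemployment rate changed by +0.17 percentage points.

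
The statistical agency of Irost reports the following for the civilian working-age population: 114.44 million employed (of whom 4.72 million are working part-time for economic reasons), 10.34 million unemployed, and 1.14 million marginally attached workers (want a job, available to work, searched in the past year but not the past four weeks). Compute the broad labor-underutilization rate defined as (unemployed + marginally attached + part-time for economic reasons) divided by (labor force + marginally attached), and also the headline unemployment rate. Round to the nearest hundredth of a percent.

Broad underutilization rate ≈ 12.87%; headline unemployment rate ≈ 8.29%.

Labor force = 114.44 + 10.34 = 124.78 million.
Numerator = 10.34 + 1.14 + 4.72 = 16.20 million.
Denominator = 124.78 + 1.14 = 125.92 million.
Broad rate = 16.20 / 125.92 = 12.87%.
Headline unemployment rate = 10.34 / 124.78 = 8.29%.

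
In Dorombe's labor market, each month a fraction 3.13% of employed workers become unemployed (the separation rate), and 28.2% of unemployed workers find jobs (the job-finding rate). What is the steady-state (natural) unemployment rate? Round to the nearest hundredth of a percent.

Steady-state unemployment rate ≈ 9.99%.

At steady state the flows balance: s·E = f·U, so U/(E+U) = s/(s+f).
u* = 3.13 / (3.13 + 28.2) = 3.13 / 31.33 = 9.99%.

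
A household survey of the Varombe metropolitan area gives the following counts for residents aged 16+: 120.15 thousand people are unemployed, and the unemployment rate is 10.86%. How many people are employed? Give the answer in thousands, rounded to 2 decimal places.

About 986.20 thousand are employed.

Labor force = U / u = 120.15 / 0.1086 ≈ 1,106.35 thousand.
Employed = labor force − unemployed = 1,106.35 − 120.15 = 986.20 thousand.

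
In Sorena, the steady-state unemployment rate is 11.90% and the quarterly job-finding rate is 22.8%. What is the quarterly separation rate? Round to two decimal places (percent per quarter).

From u* = s/(s+f): s = u·f/(1−u).
s = 0.1190 × 22.8 / (1 − 0.1190) = 2.7132 / 0.8810 ≈ 3.08% per quarter.

Separation rate ≈ 3.08% per quarter.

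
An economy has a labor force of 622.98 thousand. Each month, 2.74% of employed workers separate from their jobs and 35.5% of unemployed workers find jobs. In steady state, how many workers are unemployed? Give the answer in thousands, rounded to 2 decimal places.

Steady-state unemployment rate u* = s/(s+f) = 2.74/(2.74+35.5) = 0.071653.
Unemployed = u* × labor force = 0.071653 × 622.98 ≈ 44.64 thousand.

About 44.64 thousand are unemployed in steady state.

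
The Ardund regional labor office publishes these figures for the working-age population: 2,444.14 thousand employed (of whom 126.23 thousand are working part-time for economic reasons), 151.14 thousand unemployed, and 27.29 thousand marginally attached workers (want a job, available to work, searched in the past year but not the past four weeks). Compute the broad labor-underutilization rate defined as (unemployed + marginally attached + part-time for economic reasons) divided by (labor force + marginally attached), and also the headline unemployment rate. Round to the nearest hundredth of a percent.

Labor force = 2,444.14 + 151.14 = 2,595.28 thousand.
Numerator = 151.14 + 27.29 + 126.23 = 304.66 thousand.
Denominator = 2,595.28 + 27.29 = 2,622.57 thousand.
Broad rate = 304.66 / 2,622.57 = 11.62%.
Headline unemployment rate = 151.14 / 2,595.28 = 5.82%.

Broad underutilization rate ≈ 11.62%; headline unemployment rate ≈ 5.82%.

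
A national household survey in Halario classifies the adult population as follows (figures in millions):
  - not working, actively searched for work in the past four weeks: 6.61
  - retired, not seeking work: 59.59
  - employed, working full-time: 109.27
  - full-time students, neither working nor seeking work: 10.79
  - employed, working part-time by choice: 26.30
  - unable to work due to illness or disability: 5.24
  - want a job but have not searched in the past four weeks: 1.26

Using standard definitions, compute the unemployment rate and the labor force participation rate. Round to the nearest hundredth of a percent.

Employed = 109.27 + 26.30 = 135.57 million.
Unemployed = 6.61 million.
Labor force = 135.57 + 6.61 = 142.18 million.
Not in labor force = 59.59 + 10.79 + 5.24 + 1.26 = 76.88 million (those not working and not actively searching are outside the labor force — including those who want a job but have given up searching).
Civilian working-age population = 142.18 + 76.88 = 219.06 million.
Unemployment rate = 6.61 / 142.18 = 4.65%.
Labor force participation rate = 142.18 / 219.06 = 64.90%.

Unemployment rate ≈ 4.65%; labor force participation rate ≈ 64.90%.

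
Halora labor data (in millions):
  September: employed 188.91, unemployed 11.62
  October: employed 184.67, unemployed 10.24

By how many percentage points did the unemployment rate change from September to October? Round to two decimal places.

September: labor force = 188.91 + 11.62 = 200.53; u = 11.62/200.53 = 5.79%.
October: labor force = 184.67 + 10.24 = 194.91; u = 10.24/194.91 = 5.25%.
Change = 5.25% − 5.79% = −0.54 pp.

The unemployment rate changed by −0.54 percentage points.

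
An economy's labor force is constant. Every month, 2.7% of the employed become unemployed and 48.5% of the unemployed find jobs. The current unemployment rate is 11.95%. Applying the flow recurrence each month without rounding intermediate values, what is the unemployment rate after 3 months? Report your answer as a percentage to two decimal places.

Unemployment rate after three months ≈ 6.05%.

With a fixed labor force, u_{t+1} = u_t + s·(1−u_t) − f·u_t = u_t·(1−s−f) + s.
Here 1−s−f = 0.488 and s = 0.027.
u_1 = 0.119500 × 0.488 + 0.027 = 0.085316.
u_2 = 0.085316 × 0.488 + 0.027 = 0.068634.
u_3 = 0.068634 × 0.488 + 0.027 = 0.060493.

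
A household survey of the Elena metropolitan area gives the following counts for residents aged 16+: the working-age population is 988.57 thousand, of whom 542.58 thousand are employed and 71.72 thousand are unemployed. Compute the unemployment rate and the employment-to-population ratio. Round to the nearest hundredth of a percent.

Labor force = employed + unemployed = 542.58 + 71.72 = 614.30 thousand.
Unemployment rate = 71.72 / 614.30 = 11.68%.
Employment-population ratio = 542.58 / 988.57 = 54.89%.

Unemployment rate ≈ 11.68%; employment-population ratio ≈ 54.89%.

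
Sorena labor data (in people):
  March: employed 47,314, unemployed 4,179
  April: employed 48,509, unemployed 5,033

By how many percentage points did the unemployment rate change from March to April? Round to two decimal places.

March: labor force = 47,314 + 4,179 = 51,493; u = 4,179/51,493 = 8.12%.
April: labor force = 48,509 + 5,033 = 53,542; u = 5,033/53,542 = 9.40%.
Change = 9.40% − 8.12% = +1.28 pp.

The unemployment rate changed by +1.28 percentage points.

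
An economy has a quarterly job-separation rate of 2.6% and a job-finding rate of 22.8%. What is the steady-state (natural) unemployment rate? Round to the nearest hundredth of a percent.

At steady state the flows balance: s·E = f·U, so U/(E+U) = s/(s+f).
u* = 2.6 / (2.6 + 22.8) = 2.6 / 25.40 = 10.24%.

Steady-state unemployment rate ≈ 10.24%.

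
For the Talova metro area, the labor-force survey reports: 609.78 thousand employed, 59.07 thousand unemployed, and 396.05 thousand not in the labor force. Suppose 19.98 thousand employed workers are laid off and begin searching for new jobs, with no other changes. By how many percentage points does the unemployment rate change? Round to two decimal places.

Initially, labor force = 609.78 + 59.07 = 668.85 thousand, so u = 59.07/668.85 = 8.83%.
After the change, employed falls and unemployed rises by 19.98; labor force unchanged → E = 589.80, U = 79.05, labor force = 668.85 thousand.
New unemployment rate = 79.05 / 668.85 = 11.82%.
Change = 11.82% − 8.83% = +2.99 percentage points.

The unemployment rate changes by +2.99 percentage points.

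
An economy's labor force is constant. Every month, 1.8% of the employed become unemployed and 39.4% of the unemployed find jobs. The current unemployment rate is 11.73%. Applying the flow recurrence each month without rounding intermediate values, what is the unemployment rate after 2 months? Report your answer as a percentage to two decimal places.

Unemployment rate after two months ≈ 6.91%.

With a fixed labor force, u_{t+1} = u_t + s·(1−u_t) − f·u_t = u_t·(1−s−f) + s.
Here 1−s−f = 0.588 and s = 0.018.
u_1 = 0.117300 × 0.588 + 0.018 = 0.086972.
u_2 = 0.086972 × 0.588 + 0.018 = 0.069140.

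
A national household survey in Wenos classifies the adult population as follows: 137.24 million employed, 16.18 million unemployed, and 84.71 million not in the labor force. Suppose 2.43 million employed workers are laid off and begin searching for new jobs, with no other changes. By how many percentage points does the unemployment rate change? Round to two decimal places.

The unemployment rate changes by +1.58 percentage points.

Initially, labor force = 137.24 + 16.18 = 153.42 million, so u = 16.18/153.42 = 10.55%.
After the change, employed falls and unemployed rises by 2.43; labor force unchanged → E = 134.81, U = 18.61, labor force = 153.42 million.
New unemployment rate = 18.61 / 153.42 = 12.13%.
Change = 12.13% − 10.55% = +1.58 percentage points.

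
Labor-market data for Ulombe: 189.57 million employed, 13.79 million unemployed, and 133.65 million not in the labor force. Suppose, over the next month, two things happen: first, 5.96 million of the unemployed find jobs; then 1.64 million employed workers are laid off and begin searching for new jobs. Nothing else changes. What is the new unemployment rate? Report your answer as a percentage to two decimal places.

Initially, labor force = 189.57 + 13.79 = 203.36 million, so u = 13.79/203.36 = 6.78%.
After the first change, unemployed falls and employed rises by 5.96; labor force unchanged → E = 195.53, U = 7.83, labor force = 203.36 million.
After the second change, employed falls and unemployed rises by 1.64; labor force unchanged → E = 193.89, U = 9.47, labor force = 203.36 million.
New unemployment rate = 9.47 / 203.36 = 4.66%.

New unemployment rate ≈ 4.66%.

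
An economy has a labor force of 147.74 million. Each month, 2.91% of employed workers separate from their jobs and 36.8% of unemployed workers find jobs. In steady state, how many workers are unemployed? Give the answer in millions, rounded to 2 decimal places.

About 10.83 million are unemployed in steady state.

Steady-state unemployment rate u* = s/(s+f) = 2.91/(2.91+36.8) = 0.073281.
Unemployed = u* × labor force = 0.073281 × 147.74 ≈ 10.83 million.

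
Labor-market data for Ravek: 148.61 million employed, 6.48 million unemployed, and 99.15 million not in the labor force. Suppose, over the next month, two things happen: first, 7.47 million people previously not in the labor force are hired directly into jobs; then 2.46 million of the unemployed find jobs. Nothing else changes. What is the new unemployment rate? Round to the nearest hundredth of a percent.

New unemployment rate ≈ 2.47%.

Initially, labor force = 148.61 + 6.48 = 155.09 million, so u = 6.48/155.09 = 4.18%.
After the first change, employed and labor force both rise by 7.47; unemployed unchanged → E = 156.08, U = 6.48, labor force = 162.56 million.
After the second change, unemployed falls and employed rises by 2.46; labor force unchanged → E = 158.54, U = 4.02, labor force = 162.56 million.
New unemployment rate = 4.02 / 162.56 = 2.47%.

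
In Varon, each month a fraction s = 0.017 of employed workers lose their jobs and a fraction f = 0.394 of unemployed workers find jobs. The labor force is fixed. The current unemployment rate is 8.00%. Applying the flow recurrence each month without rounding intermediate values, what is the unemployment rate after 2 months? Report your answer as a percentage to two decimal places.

Unemployment rate after two months ≈ 5.48%.

With a fixed labor force, u_{t+1} = u_t + s·(1−u_t) − f·u_t = u_t·(1−s−f) + s.
Here 1−s−f = 0.589 and s = 0.017.
u_1 = 0.080000 × 0.589 + 0.017 = 0.064120.
u_2 = 0.064120 × 0.589 + 0.017 = 0.054767.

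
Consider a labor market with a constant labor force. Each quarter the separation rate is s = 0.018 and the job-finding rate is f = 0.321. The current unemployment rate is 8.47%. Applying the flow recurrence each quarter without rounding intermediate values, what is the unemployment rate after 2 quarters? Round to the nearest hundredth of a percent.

With a fixed labor force, u_{t+1} = u_t + s·(1−u_t) − f·u_t = u_t·(1−s−f) + s.
Here 1−s−f = 0.661 and s = 0.018.
u_1 = 0.084700 × 0.661 + 0.018 = 0.073987.
u_2 = 0.073987 × 0.661 + 0.018 = 0.066905.

Unemployment rate after two quarters ≈ 6.69%.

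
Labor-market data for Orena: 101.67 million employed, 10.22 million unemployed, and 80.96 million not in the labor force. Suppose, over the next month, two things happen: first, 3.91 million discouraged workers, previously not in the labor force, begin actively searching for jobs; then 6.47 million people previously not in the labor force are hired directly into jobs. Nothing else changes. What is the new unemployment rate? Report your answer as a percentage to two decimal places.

New unemployment rate ≈ 11.56%.

Initially, labor force = 101.67 + 10.22 = 111.89 million, so u = 10.22/111.89 = 9.13%.
After the first change, unemployed and labor force both rise by 3.91 → E = 101.67, U = 14.13, labor force = 115.80 million.
After the second change, employed and labor force both rise by 6.47; unemployed unchanged → E = 108.14, U = 14.13, labor force = 122.27 million.
New unemployment rate = 14.13 / 122.27 = 11.56%.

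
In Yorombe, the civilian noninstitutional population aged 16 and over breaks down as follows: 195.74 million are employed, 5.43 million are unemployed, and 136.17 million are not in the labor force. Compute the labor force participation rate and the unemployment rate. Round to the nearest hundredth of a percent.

Labor force = employed + unemployed = 195.74 + 5.43 = 201.17 million.
Working-age population = 201.17 + 136.17 = 337.34 million.
Unemployment rate = 5.43 / 201.17 = 2.70%.
Labor force participation rate = 201.17 / 337.34 = 59.63%.

Labor force participation rate ≈ 59.63%; unemployment rate ≈ 2.70%.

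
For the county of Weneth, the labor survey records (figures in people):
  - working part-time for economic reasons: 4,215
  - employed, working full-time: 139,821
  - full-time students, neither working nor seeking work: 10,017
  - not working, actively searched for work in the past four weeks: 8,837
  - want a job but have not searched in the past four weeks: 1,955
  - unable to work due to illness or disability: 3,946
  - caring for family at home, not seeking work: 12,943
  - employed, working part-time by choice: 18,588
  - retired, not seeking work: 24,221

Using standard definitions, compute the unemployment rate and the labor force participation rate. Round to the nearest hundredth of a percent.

Employed = 4,215 + 139,821 + 18,588 = 162,624 (anyone who worked, including part-time for economic reasons, counts as employed).
Unemployed = 8,837.
Labor force = 162,624 + 8,837 = 171,461.
Not in labor force = 10,017 + 1,955 + 3,946 + 12,943 + 24,221 = 53,082 (those not working and not actively searching are outside the labor force — including those who want a job but have given up searching).
Civilian working-age population = 171,461 + 53,082 = 224,543.
Unemployment rate = 8,837 / 171,461 = 5.15%.
Labor force participation rate = 171,461 / 224,543 = 76.36%.

Unemployment rate ≈ 5.15%; labor force participation rate ≈ 76.36%.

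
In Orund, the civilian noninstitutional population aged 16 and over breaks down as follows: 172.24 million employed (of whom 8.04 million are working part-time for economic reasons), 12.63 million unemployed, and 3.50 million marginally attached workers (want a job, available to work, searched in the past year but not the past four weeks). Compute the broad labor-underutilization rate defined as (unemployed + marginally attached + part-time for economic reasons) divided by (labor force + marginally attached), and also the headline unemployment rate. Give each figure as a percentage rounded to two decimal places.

Broad underutilization rate ≈ 12.83%; headline unemployment rate ≈ 6.83%.

Labor force = 172.24 + 12.63 = 184.87 million.
Numerator = 12.63 + 3.50 + 8.04 = 24.17 million.
Denominator = 184.87 + 3.50 = 188.37 million.
Broad rate = 24.17 / 188.37 = 12.83%.
Headline unemployment rate = 12.63 / 184.87 = 6.83%.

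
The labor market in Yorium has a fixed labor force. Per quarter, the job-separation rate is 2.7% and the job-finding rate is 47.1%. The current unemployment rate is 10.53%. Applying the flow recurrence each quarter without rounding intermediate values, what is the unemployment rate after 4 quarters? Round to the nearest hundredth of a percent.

With a fixed labor force, u_{t+1} = u_t + s·(1−u_t) − f·u_t = u_t·(1−s−f) + s.
Here 1−s−f = 0.502 and s = 0.027.
u_1 = 0.105300 × 0.502 + 0.027 = 0.079861.
u_2 = 0.079861 × 0.502 + 0.027 = 0.067090.
u_3 = 0.067090 × 0.502 + 0.027 = 0.060679.
u_4 = 0.060679 × 0.502 + 0.027 = 0.057461.

Unemployment rate after four quarters ≈ 5.75%.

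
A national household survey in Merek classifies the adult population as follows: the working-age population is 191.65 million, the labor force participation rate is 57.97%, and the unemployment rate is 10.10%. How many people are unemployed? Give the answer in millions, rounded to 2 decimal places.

Labor force = 0.5797 × 191.65 = 111.10 million.
Unemployed = 0.1010 × 111.10 ≈ 11.22 million.

About 11.22 million are unemployed.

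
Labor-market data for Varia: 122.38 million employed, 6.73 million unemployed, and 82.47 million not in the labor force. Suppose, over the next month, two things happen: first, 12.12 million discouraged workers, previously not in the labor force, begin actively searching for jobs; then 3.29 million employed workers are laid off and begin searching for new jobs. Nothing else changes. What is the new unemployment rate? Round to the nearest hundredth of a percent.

New unemployment rate ≈ 15.68%.

Initially, labor force = 122.38 + 6.73 = 129.11 million, so u = 6.73/129.11 = 5.21%.
After the first change, unemployed and labor force both rise by 12.12 → E = 122.38, U = 18.85, labor force = 141.23 million.
After the second change, employed falls and unemployed rises by 3.29; labor force unchanged → E = 119.09, U = 22.14, labor force = 141.23 million.
New unemployment rate = 22.14 / 141.23 = 15.68%.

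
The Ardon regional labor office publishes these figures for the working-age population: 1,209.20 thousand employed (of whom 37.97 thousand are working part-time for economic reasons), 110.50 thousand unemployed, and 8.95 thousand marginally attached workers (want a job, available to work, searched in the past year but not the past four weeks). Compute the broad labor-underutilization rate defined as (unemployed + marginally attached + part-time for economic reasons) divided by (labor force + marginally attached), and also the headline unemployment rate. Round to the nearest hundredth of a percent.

Labor force = 1,209.20 + 110.50 = 1,319.70 thousand.
Numerator = 110.50 + 8.95 + 37.97 = 157.42 thousand.
Denominator = 1,319.70 + 8.95 = 1,328.65 thousand.
Broad rate = 157.42 / 1,328.65 = 11.85%.
Headline unemployment rate = 110.50 / 1,319.70 = 8.37%.

Broad underutilization rate ≈ 11.85%; headline unemployment rate ≈ 8.37%.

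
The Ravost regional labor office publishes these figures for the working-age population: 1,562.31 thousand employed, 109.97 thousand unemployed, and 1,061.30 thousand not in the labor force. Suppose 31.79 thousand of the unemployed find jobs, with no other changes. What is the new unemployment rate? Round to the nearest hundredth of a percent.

Initially, labor force = 1,562.31 + 109.97 = 1,672.28 thousand, so u = 109.97/1,672.28 = 6.58%.
After the change, unemployed falls and employed rises by 31.79; labor force unchanged → E = 1,594.10, U = 78.18, labor force = 1,672.28 thousand.
New unemployment rate = 78.18 / 1,672.28 = 4.68%.

New unemployment rate ≈ 4.68%.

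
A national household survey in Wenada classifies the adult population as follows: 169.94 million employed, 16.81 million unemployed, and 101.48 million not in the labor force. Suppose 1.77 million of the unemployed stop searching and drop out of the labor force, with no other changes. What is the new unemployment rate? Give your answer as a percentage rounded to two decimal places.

Initially, labor force = 169.94 + 16.81 = 186.75 million, so u = 16.81/186.75 = 9.00%.
After the change, unemployed and labor force both fall by 1.77 → E = 169.94, U = 15.04, labor force = 184.98 million.
New unemployment rate = 15.04 / 184.98 = 8.13%.

New unemployment rate ≈ 8.13%.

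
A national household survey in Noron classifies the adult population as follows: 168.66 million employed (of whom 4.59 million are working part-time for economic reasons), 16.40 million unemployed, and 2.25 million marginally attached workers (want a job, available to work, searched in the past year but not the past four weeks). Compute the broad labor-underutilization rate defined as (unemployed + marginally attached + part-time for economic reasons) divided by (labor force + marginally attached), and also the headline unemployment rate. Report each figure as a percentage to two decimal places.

Broad underutilization rate ≈ 12.41%; headline unemployment rate ≈ 8.86%.

Labor force = 168.66 + 16.40 = 185.06 million.
Numerator = 16.40 + 2.25 + 4.59 = 23.24 million.
Denominator = 185.06 + 2.25 = 187.31 million.
Broad rate = 23.24 / 187.31 = 12.41%.
Headline unemployment rate = 16.40 / 185.06 = 8.86%.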